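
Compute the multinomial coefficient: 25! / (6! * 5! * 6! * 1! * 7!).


25! = 15511210043330985984000000
Denominator: 6!=720 * 5!=120 * 6!=720 * 1!=1 * 7!=5040
Coefficient = 15511210043330985984000000 / 313528320000 = 49473074851200

49473074851200


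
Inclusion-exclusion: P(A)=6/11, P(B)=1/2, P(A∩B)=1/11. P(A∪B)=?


P(A∪B) = P(A) + P(B) - P(A∩B)
= 6/11 + 1/2 - 1/11 = 21/22

21/22


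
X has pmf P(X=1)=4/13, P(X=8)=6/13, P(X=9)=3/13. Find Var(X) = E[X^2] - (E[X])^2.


E[X] = 79/13, E[X^2] = 631/13
Var(X) = E[X^2] - (E[X])^2 = 631/13 - (79/13)^2 = 1962/169

1962/169


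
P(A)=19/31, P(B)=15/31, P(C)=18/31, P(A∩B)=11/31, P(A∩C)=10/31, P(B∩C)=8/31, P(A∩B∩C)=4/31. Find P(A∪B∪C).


P(A∪B∪C) = P(A)+P(B)+P(C) - P(AB)-P(AC)-P(BC) + P(ABC)
= 19/31+15/31+18/31 - 11/31-10/31-8/31 + 4/31
= 27/31

27/31


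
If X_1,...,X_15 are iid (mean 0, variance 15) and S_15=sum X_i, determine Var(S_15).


By independence, Var(S_n) = n*Var(X_1) = 15*15 = 225

225


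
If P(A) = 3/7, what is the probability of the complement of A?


P(A') = 1 - P(A) = 1 - 3/7 = 4/7

4/7


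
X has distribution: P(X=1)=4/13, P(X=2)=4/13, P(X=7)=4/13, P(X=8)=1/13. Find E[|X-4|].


E[|X-4|] = sum(g(x)*P(x))
= 3*4/13 + 2*4/13 + 3*4/13 + 4*1/13
= 36/13

36/13


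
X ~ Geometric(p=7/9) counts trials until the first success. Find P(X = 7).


P(X=7) = (1-p)^6 * p = (2/9)^6 * 7/9
= 64/531441 * 7/9 = 448/4782969

448/4782969


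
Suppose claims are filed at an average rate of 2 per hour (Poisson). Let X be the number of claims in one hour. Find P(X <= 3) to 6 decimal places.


P(X<=3) = e^(-2)*2^0/0! + e^(-2)*2^1/1! + e^(-2)*2^2/2! + e^(-2)*2^3/3!
≈ 0.1353352832 + 0.2706705665 + 0.2706705665 + 0.1804470443
= 0.8571234605
≈ 0.857123

0.857123


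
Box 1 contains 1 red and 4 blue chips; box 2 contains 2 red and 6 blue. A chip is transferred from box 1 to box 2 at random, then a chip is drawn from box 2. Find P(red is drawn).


P(transfer red) = 1/5; P(transfer blue) = 4/5
If red transferred: Urn II has 3 red of 9, so P(red|red moved) = 1/3
If blue transferred: Urn II has 2 red of 9, so P(red|blue moved) = 2/9
By total probability: P(red) = 1/5*1/3 + 4/5*2/9 = 11/45

11/45


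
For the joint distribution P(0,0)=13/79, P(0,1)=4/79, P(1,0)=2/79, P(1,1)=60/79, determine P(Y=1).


P(Y=1) = P(0,1)+P(1,1) = 4/79 + 60/79 = 64/79

64/79


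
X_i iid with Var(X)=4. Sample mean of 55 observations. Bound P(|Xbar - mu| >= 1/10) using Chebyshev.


Var(Xbar) = Var(X)/n = 4/55
Chebyshev: P(|Xbar-mu| >= 1/10) <= Var(Xbar)/(1/10)^2 = (4/55)/(1/100) = 80/11
Bound exceeds 1, so trivial bound: 1

1


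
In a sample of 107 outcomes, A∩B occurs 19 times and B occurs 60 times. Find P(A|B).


P(A|B) = P(A∩B)/P(B) = (19/107)/(60/107) = 19/60

19/60


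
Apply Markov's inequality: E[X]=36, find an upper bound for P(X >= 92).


Markov: P(X >= a) <= E[X]/a
P(X >= 92) <= 36/92 = 9/23

9/23


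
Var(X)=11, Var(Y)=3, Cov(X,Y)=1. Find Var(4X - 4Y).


Var(4X - 4Y) = 4^2*Var(X) + (-4)^2*Var(Y) + 2*4*(-4)*Cov(X,Y)
= 16*11 + 16*3 - 32*1
= 176 + 48 - 32 = 192

192


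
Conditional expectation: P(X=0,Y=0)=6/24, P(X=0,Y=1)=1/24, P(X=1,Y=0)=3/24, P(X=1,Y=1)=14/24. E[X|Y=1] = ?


P(Y=1) = 15/24
E[X|Y=1] = (0*1 + 1*14)/15 = 14/15

14/15


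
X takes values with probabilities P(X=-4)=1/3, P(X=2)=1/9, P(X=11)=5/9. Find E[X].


E[X] = sum(x * P(x))
= -4*1/3 + 2*1/9 + 11*5/9
= 5

5


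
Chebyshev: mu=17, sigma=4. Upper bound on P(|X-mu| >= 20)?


k = 20/4 = 5
Chebyshev: P(|X-mu| >= k*sigma) <= 1/k^2 = 1/5^2 = 1/25

1/25


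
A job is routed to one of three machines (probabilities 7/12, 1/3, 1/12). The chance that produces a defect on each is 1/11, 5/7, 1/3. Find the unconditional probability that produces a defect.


P(A) = P(A|B1)P(B1) + P(A|B2)P(B2) + P(A|B3)P(B3)
= 1/11*7/12 + 5/7*1/3 + 1/3*1/12
= 7/132 + 5/21 + 1/36 = 221/693

221/693


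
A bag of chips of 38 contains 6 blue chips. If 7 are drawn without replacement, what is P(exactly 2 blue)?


P(X=2) = C(6,2)*C(32,5) / C(38,7)
= 15*201376 / 12620256
= 3020640/12620256 = 31465/131461

31465/131461


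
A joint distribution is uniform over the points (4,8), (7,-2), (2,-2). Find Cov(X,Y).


E[X]=13/3, E[Y]=4/3, E[XY]=14/3
Cov(X,Y) = E[XY] - E[X]E[Y] = 14/3 - 13/3*4/3 = -10/9

-10/9


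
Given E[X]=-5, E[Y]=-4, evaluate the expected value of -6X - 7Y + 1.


E[-6X - 7Y + 1] = -6*E[X] - 7*E[Y] + 1
= (-6)*(-5) + (-7)*(-4) + (1)
= 30 + 28 + 1 = 59

59


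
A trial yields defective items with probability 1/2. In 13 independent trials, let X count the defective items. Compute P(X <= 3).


P(X<=3) = P(X=0) + P(X=1) + P(X=2) + P(X=3)
= 1/8192 + 13/8192 + 39/4096 + 143/4096
= 189/4096

189/4096


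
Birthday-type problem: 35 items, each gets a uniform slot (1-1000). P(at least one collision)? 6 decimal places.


P(all different) = prod((1000-i)/1000 for i=0..34) = 0.547735
P(at least one match) = 1 - 0.547735 = 0.452265

0.452265


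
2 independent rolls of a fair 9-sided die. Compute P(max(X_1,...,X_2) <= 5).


P(max <= 5) = P(all X_i <= 5) = (P(X_1 <= 5))^2
= (5/9)^2 = 25/81

25/81


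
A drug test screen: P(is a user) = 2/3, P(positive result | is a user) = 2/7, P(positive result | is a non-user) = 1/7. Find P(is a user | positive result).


P(A) = P(A|B)P(B) + P(A|B')P(B') = 2/7*2/3 + 1/7*1/3 = 5/21
P(B|A) = P(A|B)P(B)/P(A) = (4/21)/(5/21) = 4/5

4/5


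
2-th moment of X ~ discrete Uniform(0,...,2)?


E[X^2] = (1/3) * sum(x^2 for x=0..2)
= 5/3

5/3


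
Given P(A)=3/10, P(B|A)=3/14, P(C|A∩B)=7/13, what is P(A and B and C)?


P(A∩B∩C) = P(A) * P(B|A) * P(C|A∩B)
= 3/10 * 3/14 * 7/13
= 9/140 * 7/13 = 9/260

9/260


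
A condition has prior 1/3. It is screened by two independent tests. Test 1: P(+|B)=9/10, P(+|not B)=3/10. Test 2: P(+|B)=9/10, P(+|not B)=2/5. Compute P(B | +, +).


After test 1: P(+) = 9/10*1/3 + 3/10*2/3 = 1/2
P(B|+) = (3/10)/(1/2) = 3/5
After test 2 (use post1 as new prior): P(+) = 9/10*3/5 + 2/5*2/5 = 7/10
P(B|+,+) = (27/50)/(7/10) = 27/35

27/35


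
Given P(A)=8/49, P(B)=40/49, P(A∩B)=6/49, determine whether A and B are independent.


P(A)*P(B) = 8/49*40/49 = 320/2401
P(A∩B) = 6/49 != 320/2401, so not independent

No, A and B are not independent


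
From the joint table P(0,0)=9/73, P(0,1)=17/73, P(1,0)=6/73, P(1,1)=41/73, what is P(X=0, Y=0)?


Read from table: P(X=0, Y=0) = 9/73

9/73


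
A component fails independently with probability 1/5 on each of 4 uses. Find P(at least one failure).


P(at least one) = 1 - P(none)
P(none) = (1 - 1/5)^4 = (4/5)^4 = 256/625
P(at least one) = 1 - 256/625 = 369/625

369/625


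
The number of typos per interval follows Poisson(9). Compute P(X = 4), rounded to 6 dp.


P(X=4) = e^(-9) * 9^4 / 4!
≈ 0.0001234098041 * 6561 / 24
≈ 0.033737

0.033737


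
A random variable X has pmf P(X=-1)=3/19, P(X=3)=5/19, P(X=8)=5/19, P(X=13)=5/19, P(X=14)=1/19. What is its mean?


E[X] = sum(x * P(x))
= -1*3/19 + 3*5/19 + 8*5/19 + 13*5/19 + 14*1/19
= 131/19

131/19


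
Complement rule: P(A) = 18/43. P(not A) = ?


P(A') = 1 - P(A) = 1 - 18/43 = 25/43

25/43


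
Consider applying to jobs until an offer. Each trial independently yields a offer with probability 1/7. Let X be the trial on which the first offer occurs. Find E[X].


For geometric (trials until first success), E[X] = 1/p = 1/(1/7) = 7

7


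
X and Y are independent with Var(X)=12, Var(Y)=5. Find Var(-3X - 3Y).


Independence => Cov(X,Y)=0
Var(-3X - 3Y) = (-3)^2*Var(X) + (-3)^2*Var(Y)
= 9*12 + 9*5 = 153

153


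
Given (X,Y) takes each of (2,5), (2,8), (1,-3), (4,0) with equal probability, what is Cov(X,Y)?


E[X]=9/4, E[Y]=5/2, E[XY]=23/4
Cov(X,Y) = E[XY] - E[X]E[Y] = 23/4 - 9/4*5/2 = 1/8

1/8


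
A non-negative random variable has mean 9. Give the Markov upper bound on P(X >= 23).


Markov: P(X >= a) <= E[X]/a
P(X >= 23) <= 9/23

9/23


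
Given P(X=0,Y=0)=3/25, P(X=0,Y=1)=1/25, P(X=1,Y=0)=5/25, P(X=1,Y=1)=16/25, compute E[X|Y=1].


P(Y=1) = 17/25
E[X|Y=1] = (0*1 + 1*16)/17 = 16/17

16/17


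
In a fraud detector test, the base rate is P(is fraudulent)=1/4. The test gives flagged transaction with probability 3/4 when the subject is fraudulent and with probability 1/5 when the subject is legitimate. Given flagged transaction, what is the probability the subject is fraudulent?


P(A) = P(A|B)P(B) + P(A|B')P(B') = 3/4*1/4 + 1/5*3/4 = 27/80
P(B|A) = P(A|B)P(B)/P(A) = (3/16)/(27/80) = 5/9

5/9


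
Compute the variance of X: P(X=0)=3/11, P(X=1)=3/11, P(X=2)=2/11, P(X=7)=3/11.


E[X] = 28/11, E[X^2] = 158/11
Var(X) = E[X^2] - (E[X])^2 = 158/11 - (28/11)^2 = 954/121

954/121


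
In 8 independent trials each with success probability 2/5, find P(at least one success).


P(at least one) = 1 - P(none)
P(none) = (1 - 2/5)^8 = (3/5)^8 = 6561/390625
P(at least one) = 1 - 6561/390625 = 384064/390625

384064/390625


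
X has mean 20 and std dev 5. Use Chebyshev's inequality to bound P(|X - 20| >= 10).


k = 10/5 = 2
Chebyshev: P(|X-mu| >= k*sigma) <= 1/k^2 = 1/2^2 = 1/4

1/4


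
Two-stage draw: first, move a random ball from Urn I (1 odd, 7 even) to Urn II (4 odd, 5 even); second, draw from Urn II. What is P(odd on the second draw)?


P(transfer odd) = 1/8; P(transfer even) = 7/8
If odd transferred: Urn II has 5 odd of 10, so P(odd|odd moved) = 1/2
If even transferred: Urn II has 4 odd of 10, so P(odd|even moved) = 2/5
By total probability: P(odd) = 1/8*1/2 + 7/8*2/5 = 33/80

33/80


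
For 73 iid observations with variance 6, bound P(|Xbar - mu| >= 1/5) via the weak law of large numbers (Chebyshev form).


Var(Xbar) = Var(X)/n = 6/73
Chebyshev: P(|Xbar-mu| >= 1/5) <= Var(Xbar)/(1/5)^2 = (6/73)/(1/25) = 150/73
Bound exceeds 1, so trivial bound: 1

1


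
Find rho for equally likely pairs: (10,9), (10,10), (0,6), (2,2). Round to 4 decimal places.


Cov(X,Y) = 11.3750, Var(X) = 20.7500, Var(Y) = 9.6875
rho = Cov/(sqrt(VarX)*sqrt(VarY)) = 0.8023

0.8023


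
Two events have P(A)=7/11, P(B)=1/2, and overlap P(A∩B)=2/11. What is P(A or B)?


P(A∪B) = P(A) + P(B) - P(A∩B)
= 7/11 + 1/2 - 2/11 = 21/22

21/22


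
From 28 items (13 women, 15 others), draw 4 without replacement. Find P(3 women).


P(X=3) = C(13,3)*C(15,1) / C(28,4)
= 286*15 / 20475
= 4290/20475 = 22/105

22/105


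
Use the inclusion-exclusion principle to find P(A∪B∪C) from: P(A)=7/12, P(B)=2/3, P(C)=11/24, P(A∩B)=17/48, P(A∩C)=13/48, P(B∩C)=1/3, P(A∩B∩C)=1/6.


P(A∪B∪C) = P(A)+P(B)+P(C) - P(AB)-P(AC)-P(BC) + P(ABC)
= 7/12+2/3+11/24 - 17/48-13/48-1/3 + 1/6
= 11/12

11/12


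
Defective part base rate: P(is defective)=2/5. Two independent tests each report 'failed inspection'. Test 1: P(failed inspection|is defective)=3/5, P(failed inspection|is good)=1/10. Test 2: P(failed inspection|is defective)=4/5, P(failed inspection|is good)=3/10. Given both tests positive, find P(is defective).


After test 1: P(+) = 3/5*2/5 + 1/10*3/5 = 3/10
P(B|+) = (6/25)/(3/10) = 4/5
After test 2 (use post1 as new prior): P(+) = 4/5*4/5 + 3/10*1/5 = 7/10
P(B|+,+) = (16/25)/(7/10) = 32/35

32/35


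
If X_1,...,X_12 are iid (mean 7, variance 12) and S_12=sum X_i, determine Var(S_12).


By independence, Var(S_n) = n*Var(X_1) = 12*12 = 144

144


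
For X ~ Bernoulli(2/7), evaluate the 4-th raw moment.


For Bernoulli: X in {0,1}
E[X^4] = 0^4*(1-2/7) + 1^4*2/7 = 2/7

2/7


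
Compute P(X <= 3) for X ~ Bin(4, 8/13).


P(X<=3) = P(X=0) + P(X=1) + P(X=2) + P(X=3)
= 625/28561 + 4000/28561 + 9600/28561 + 10240/28561
= 24465/28561

24465/28561


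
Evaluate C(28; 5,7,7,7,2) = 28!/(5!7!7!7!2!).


28! = 304888344611713860501504000000
Denominator: 5!=120 * 7!=5040 * 7!=5040 * 7!=5040 * 2!=2
Coefficient = 304888344611713860501504000000 / 30725775360000 = 9922885298726400

9922885298726400


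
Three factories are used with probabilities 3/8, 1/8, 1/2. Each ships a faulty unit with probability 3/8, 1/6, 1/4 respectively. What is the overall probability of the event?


P(A) = P(A|B1)P(B1) + P(A|B2)P(B2) + P(A|B3)P(B3)
= 3/8*3/8 + 1/6*1/8 + 1/4*1/2
= 9/64 + 1/48 + 1/8 = 55/192

55/192


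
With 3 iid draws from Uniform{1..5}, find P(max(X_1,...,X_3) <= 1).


P(max <= 1) = P(all X_i <= 1) = (P(X_1 <= 1))^3
= (1/5)^3 = 1/125

1/125


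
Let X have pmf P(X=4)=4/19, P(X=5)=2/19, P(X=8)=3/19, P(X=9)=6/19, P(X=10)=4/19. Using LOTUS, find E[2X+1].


E[2X+1] = sum(g(x)*P(x))
= 9*4/19 + 11*2/19 + 17*3/19 + 19*6/19 + 21*4/19
= 307/19

307/19


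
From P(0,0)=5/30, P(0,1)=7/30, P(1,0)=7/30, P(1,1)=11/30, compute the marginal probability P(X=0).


P(X=0) = P(0,0)+P(0,1) = 5/30 + 7/30 = 12/30 = 2/5

2/5


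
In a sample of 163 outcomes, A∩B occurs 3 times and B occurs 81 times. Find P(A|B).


P(A|B) = P(A∩B)/P(B) = (3/163)/(81/163) = 3/81 = 1/27

1/27


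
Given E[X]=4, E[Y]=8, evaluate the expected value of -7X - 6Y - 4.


E[-7X - 6Y - 4] = -7*E[X] - 6*E[Y] - 4
= (-7)*(4) + (-6)*(8) + (-4)
= -28 - 48 - 4 = -80

-80


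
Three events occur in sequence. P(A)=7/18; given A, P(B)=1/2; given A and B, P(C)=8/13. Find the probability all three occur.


P(A∩B∩C) = P(A) * P(B|A) * P(C|A∩B)
= 7/18 * 1/2 * 8/13
= 7/36 * 8/13 = 14/117

14/117


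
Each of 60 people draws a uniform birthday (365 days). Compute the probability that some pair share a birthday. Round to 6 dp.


P(all different) = prod((365-i)/365 for i=0..59) = 0.005877
P(at least one match) = 1 - 0.005877 = 0.994123

0.994123


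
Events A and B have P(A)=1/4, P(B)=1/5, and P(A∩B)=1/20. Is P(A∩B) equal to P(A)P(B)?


P(A)*P(B) = 1/4*1/5 = 1/20
P(A∩B) = 1/20, which equals P(A)P(B), so independent

Yes, A and B are independent


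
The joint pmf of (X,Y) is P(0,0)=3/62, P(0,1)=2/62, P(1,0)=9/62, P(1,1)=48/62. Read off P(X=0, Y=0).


Read from table: P(X=0, Y=0) = 3/62

3/62


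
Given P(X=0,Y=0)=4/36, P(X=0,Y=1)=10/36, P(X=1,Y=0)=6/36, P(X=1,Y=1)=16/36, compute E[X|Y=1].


P(Y=1) = 26/36
E[X|Y=1] = (0*10 + 1*16)/26 = 16/26 = 8/13

8/13


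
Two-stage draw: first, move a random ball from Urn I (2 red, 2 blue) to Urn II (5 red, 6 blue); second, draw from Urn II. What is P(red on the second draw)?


P(transfer red) = 2/4 = 1/2; P(transfer blue) = 1/2
If red transferred: Urn II has 6 red of 12, so P(red|red moved) = 1/2
If blue transferred: Urn II has 5 red of 12, so P(red|blue moved) = 5/12
By total probability: P(red) = 1/2*1/2 + 1/2*5/12 = 11/24

11/24


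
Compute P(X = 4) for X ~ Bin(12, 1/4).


P(X=4) = C(12,4) * p^4 * (1-p)^8
= 495 * 1/256 * 6561/65536
= 3247695/16777216

3247695/16777216


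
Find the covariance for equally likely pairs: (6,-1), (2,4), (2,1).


E[X]=10/3, E[Y]=4/3, E[XY]=4/3
Cov(X,Y) = E[XY] - E[X]E[Y] = 4/3 - 10/3*4/3 = -28/9

-28/9


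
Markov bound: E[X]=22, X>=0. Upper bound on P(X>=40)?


Markov: P(X >= a) <= E[X]/a
P(X >= 40) <= 22/40 = 11/20

11/20


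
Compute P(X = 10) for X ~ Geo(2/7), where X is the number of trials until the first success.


P(X=10) = (1-p)^9 * p = (5/7)^9 * 2/7
= 1953125/40353607 * 2/7 = 3906250/282475249

3906250/282475249


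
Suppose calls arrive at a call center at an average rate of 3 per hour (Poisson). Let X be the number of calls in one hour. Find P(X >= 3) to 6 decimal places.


P(X>=3) = 1 - P(X<=2) = 1 - (e^(-3)*3^0/0! + e^(-3)*3^1/1! + e^(-3)*3^2/2!)
≈ 1 - (0.0497870684 + 0.1493612051 + 0.2240418077)
= 1 - 0.4231900812 = 0.5768099188
≈ 0.576810

0.576810


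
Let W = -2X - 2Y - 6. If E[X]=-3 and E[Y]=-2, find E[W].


E[-2X - 2Y - 6] = -2*E[X] - 2*E[Y] - 6
= (-2)*(-3) + (-2)*(-2) + (-6)
= 6 + 4 - 6 = 4

4


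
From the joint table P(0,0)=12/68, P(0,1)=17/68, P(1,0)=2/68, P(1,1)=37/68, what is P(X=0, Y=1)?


Read from table: P(X=0, Y=1) = 17/68 = 1/4

1/4


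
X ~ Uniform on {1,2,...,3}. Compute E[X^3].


E[X^3] = (1/3) * sum(x^3 for x=1..3)
= 36/3 = 12

12


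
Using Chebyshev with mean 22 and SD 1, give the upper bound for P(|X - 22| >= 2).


k = 2/1 = 2
Chebyshev: P(|X-mu| >= k*sigma) <= 1/k^2 = 1/2^2 = 1/4

1/4


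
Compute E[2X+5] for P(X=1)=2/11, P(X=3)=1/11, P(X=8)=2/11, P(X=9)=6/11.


E[2X+5] = sum(g(x)*P(x))
= 7*2/11 + 11*1/11 + 21*2/11 + 23*6/11
= 205/11

205/11


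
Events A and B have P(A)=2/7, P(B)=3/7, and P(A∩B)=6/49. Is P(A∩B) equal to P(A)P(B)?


P(A)*P(B) = 2/7*3/7 = 6/49
P(A∩B) = 6/49, which equals P(A)P(B), so independent

Yes, A and B are independent


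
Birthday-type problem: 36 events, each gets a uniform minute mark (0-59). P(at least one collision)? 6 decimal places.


P(all different) = prod((60-i)/60 for i=0..35) = 0.000001
P(at least one match) = 1 - 0.000001 = 0.999999

0.999999


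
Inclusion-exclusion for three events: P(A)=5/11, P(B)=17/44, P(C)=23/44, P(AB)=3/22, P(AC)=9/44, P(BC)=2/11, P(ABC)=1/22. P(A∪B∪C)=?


P(A∪B∪C) = P(A)+P(B)+P(C) - P(AB)-P(AC)-P(BC) + P(ABC)
= 5/11+17/44+23/44 - 3/22-9/44-2/11 + 1/22
= 39/44

39/44


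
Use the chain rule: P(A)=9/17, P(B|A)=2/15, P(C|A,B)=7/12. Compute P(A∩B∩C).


P(A∩B∩C) = P(A) * P(B|A) * P(C|A∩B)
= 9/17 * 2/15 * 7/12
= 6/85 * 7/12 = 7/170

7/170


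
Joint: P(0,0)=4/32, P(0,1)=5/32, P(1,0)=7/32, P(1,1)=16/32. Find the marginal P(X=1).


P(X=1) = P(1,0)+P(1,1) = 7/32 + 16/32 = 23/32

23/32


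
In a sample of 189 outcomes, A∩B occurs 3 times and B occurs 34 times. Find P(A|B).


P(A|B) = P(A∩B)/P(B) = (3/189)/(34/189) = 3/34

3/34


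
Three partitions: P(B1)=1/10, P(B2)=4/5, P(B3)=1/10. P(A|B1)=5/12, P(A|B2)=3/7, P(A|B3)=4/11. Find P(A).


P(A) = P(A|B1)P(B1) + P(A|B2)P(B2) + P(A|B3)P(B3)
= 5/12*1/10 + 3/7*4/5 + 4/11*1/10
= 1/24 + 12/35 + 2/55 = 3889/9240

3889/9240


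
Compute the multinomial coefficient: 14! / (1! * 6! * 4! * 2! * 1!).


14! = 87178291200
Denominator: 1!=1 * 6!=720 * 4!=24 * 2!=2 * 1!=1
Coefficient = 87178291200 / 34560 = 2522520

2522520


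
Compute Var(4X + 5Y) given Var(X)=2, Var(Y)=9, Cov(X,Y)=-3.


Var(4X + 5Y) = 4^2*Var(X) + 5^2*Var(Y) + 2*4*5*Cov(X,Y)
= 16*2 + 25*9 + 40*(-3)
= 32 + 225 - 120 = 137

137


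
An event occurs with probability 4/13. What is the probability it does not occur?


P(A') = 1 - P(A) = 1 - 4/13 = 9/13

9/13


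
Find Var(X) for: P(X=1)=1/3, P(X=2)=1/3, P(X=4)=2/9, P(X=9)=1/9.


E[X] = 26/9, E[X^2] = 128/9
Var(X) = E[X^2] - (E[X])^2 = 128/9 - (26/9)^2 = 476/81

476/81


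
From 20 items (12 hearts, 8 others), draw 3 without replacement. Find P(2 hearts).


P(X=2) = C(12,2)*C(8,1) / C(20,3)
= 66*8 / 1140
= 528/1140 = 44/95

44/95


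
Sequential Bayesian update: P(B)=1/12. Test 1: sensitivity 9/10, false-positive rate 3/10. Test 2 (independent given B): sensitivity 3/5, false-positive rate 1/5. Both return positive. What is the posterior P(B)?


After test 1: P(+) = 9/10*1/12 + 3/10*11/12 = 7/20
P(B|+) = (3/40)/(7/20) = 3/14
After test 2 (use post1 as new prior): P(+) = 3/5*3/14 + 1/5*11/14 = 2/7
P(B|+,+) = (9/70)/(2/7) = 9/20

9/20


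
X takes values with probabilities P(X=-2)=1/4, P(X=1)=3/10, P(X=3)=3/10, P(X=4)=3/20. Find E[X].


E[X] = sum(x * P(x))
= -2*1/4 + 1*3/10 + 3*3/10 + 4*3/20
= 13/10

13/10


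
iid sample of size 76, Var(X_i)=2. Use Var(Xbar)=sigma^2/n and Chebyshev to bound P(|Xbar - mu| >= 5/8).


Var(Xbar) = Var(X)/n = 2/76
Chebyshev: P(|Xbar-mu| >= 5/8) <= Var(Xbar)/(5/8)^2 = (1/38)/(25/64) = 32/475

32/475


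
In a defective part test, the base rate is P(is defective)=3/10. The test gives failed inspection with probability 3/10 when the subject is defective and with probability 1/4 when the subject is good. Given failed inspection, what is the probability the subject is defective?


P(A) = P(A|B)P(B) + P(A|B')P(B') = 3/10*3/10 + 1/4*7/10 = 53/200
P(B|A) = P(A|B)P(B)/P(A) = (9/100)/(53/200) = 18/53

18/53


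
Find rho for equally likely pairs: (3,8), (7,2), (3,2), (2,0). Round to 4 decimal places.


Cov(X,Y) = -0.2500, Var(X) = 3.6875, Var(Y) = 9.0000
rho = Cov/(sqrt(VarX)*sqrt(VarY)) = -0.0434

-0.0434


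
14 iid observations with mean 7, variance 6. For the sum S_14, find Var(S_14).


By independence, Var(S_n) = n*Var(X_1) = 14*6 = 84

84


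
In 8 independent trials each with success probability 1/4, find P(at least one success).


P(at least one) = 1 - P(none)
P(none) = (1 - 1/4)^8 = (3/4)^8 = 6561/65536
P(at least one) = 1 - 6561/65536 = 58975/65536

58975/65536


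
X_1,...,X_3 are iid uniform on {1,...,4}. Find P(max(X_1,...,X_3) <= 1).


P(max <= 1) = P(all X_i <= 1) = (P(X_1 <= 1))^3
= (1/4)^3 = 1/64

1/64


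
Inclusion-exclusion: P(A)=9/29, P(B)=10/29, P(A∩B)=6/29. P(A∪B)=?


P(A∪B) = P(A) + P(B) - P(A∩B)
= 9/29 + 10/29 - 6/29 = 13/29

13/29


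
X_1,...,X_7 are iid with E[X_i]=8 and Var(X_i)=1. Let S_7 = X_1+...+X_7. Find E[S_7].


E[S_n] = n*E[X_1] = 7*8 = 56

56


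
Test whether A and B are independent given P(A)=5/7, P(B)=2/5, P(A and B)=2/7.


P(A)*P(B) = 5/7*2/5 = 2/7
P(A∩B) = 2/7, which equals P(A)P(B), so independent

Yes, A and B are independent


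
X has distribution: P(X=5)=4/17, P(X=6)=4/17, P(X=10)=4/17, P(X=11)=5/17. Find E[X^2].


E[X^2] = sum(g(x)*P(x))
= 25*4/17 + 36*4/17 + 100*4/17 + 121*5/17
= 1249/17

1249/17


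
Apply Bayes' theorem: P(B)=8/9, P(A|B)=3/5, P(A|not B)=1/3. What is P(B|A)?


P(A) = P(A|B)P(B) + P(A|B')P(B') = 3/5*8/9 + 1/3*1/9 = 77/135
P(B|A) = P(A|B)P(B)/P(A) = (8/15)/(77/135) = 72/77

72/77


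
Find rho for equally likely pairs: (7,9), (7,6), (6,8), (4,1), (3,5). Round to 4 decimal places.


Cov(X,Y) = 3.0800, Var(X) = 2.6400, Var(Y) = 7.7600
rho = Cov/(sqrt(VarX)*sqrt(VarY)) = 0.6805

0.6805


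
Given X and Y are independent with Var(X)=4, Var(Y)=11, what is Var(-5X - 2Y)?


Independence => Cov(X,Y)=0
Var(-5X - 2Y) = (-5)^2*Var(X) + (-2)^2*Var(Y)
= 25*4 + 4*11 = 144

144


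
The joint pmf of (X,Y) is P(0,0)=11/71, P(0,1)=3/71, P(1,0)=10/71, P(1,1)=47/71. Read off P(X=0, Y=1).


Read from table: P(X=0, Y=1) = 3/71

3/71


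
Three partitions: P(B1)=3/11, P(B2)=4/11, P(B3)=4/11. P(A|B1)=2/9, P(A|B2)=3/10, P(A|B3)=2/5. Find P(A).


P(A) = P(A|B1)P(B1) + P(A|B2)P(B2) + P(A|B3)P(B3)
= 2/9*3/11 + 3/10*4/11 + 2/5*4/11
= 2/33 + 6/55 + 8/55 = 52/165

52/165


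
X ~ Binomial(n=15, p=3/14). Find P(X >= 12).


P(X>=12) = P(X=12) + P(X=13) + P(X=14) + P(X=15)
= 45977618115/22224013651116032 + 2893696245/22224013651116032 + 789189885/155568095557812224 + 14348907/155568095557812224
= 437375943/198428693313536

437375943/198428693313536


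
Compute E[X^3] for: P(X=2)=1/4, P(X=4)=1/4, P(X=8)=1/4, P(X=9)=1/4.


E[X^3] = sum(x^3 * P(x))
= 8*1/4 + 64*1/4 + 512*1/4 + 729*1/4
= 1313/4

1313/4


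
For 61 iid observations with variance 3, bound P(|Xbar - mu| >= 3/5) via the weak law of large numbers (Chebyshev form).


Var(Xbar) = Var(X)/n = 3/61
Chebyshev: P(|Xbar-mu| >= 3/5) <= Var(Xbar)/(3/5)^2 = (3/61)/(9/25) = 25/183

25/183


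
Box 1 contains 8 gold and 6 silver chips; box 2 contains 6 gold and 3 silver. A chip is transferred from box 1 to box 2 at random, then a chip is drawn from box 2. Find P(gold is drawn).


P(transfer gold) = 8/14 = 4/7; P(transfer silver) = 3/7
If gold transferred: Urn II has 7 gold of 10, so P(gold|gold moved) = 7/10
If silver transferred: Urn II has 6 gold of 10, so P(gold|silver moved) = 3/5
By total probability: P(gold) = 4/7*7/10 + 3/7*3/5 = 23/35

23/35


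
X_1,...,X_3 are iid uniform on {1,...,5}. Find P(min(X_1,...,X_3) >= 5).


P(min >= 5) = P(all X_i >= 5) = (P(X_1 >= 5))^3
= (1/5)^3 = 1/125

1/125


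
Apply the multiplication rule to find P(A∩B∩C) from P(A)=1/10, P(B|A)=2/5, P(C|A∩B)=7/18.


P(A∩B∩C) = P(A) * P(B|A) * P(C|A∩B)
= 1/10 * 2/5 * 7/18
= 1/25 * 7/18 = 7/450

7/450


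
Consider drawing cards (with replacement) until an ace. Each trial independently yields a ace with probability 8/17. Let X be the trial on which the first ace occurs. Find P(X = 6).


P(X=6) = (1-p)^5 * p = (9/17)^5 * 8/17
= 59049/1419857 * 8/17 = 472392/24137569

472392/24137569


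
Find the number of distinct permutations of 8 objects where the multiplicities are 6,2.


8! = 40320
Denominator: 6!=720 * 2!=2
Coefficient = 40320 / 1440 = 28

28


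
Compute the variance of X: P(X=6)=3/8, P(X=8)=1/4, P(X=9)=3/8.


E[X] = 61/8, E[X^2] = 479/8
Var(X) = E[X^2] - (E[X])^2 = 479/8 - (61/8)^2 = 111/64

111/64


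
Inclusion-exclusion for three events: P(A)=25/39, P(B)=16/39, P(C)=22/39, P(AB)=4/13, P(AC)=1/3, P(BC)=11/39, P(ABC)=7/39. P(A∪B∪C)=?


P(A∪B∪C) = P(A)+P(B)+P(C) - P(AB)-P(AC)-P(BC) + P(ABC)
= 25/39+16/39+22/39 - 4/13-1/3-11/39 + 7/39
= 34/39

34/39


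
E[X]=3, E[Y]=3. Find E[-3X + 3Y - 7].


E[-3X + 3Y - 7] = -3*E[X] + 3*E[Y] - 7
= (-3)*(3) + (3)*(3) + (-7)
= -9 + 9 - 7 = -7

-7


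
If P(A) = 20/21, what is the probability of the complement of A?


P(A') = 1 - P(A) = 1 - 20/21 = 1/21

1/21


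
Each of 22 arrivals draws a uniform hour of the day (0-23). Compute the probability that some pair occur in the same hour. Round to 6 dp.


P(all different) = prod((24-i)/24 for i=0..21) = 0.000000
P(at least one match) = 1 - 0.000000 = 1.000000

1.000000


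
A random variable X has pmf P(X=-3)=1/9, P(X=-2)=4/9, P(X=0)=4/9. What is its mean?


E[X] = sum(x * P(x))
= -3*1/9 - 2*4/9 + 0*4/9
= -11/9

-11/9


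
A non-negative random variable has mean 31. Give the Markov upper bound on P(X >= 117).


Markov: P(X >= a) <= E[X]/a
P(X >= 117) <= 31/117

31/117


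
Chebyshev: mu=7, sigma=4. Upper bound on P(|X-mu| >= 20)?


k = 20/4 = 5
Chebyshev: P(|X-mu| >= k*sigma) <= 1/k^2 = 1/5^2 = 1/25

1/25


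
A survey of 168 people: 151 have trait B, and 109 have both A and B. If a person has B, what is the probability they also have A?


P(A|B) = P(A∩B)/P(B) = (109/168)/(151/168) = 109/151

109/151


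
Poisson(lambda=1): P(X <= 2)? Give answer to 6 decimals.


P(X<=2) = e^(-1)*1^0/0! + e^(-1)*1^1/1! + e^(-1)*1^2/2!
≈ 0.3678794412 + 0.3678794412 + 0.1839397206
= 0.9196986030
≈ 0.919699

0.919699


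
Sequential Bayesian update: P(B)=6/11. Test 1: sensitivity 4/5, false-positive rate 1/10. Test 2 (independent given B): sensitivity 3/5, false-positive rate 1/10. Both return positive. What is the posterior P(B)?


After test 1: P(+) = 4/5*6/11 + 1/10*5/11 = 53/110
P(B|+) = (24/55)/(53/110) = 48/53
After test 2 (use post1 as new prior): P(+) = 3/5*48/53 + 1/10*5/53 = 293/530
P(B|+,+) = (144/265)/(293/530) = 288/293

288/293


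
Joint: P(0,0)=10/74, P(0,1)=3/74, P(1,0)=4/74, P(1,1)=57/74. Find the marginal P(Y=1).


P(Y=1) = P(0,1)+P(1,1) = 3/74 + 57/74 = 60/74 = 30/37

30/37


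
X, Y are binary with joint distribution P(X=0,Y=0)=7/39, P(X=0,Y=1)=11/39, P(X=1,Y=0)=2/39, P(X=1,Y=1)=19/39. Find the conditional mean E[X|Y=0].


P(Y=0) = 9/39
E[X|Y=0] = (0*7 + 1*2)/9 = 2/9

2/9


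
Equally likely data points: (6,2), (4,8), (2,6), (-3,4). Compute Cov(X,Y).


E[X]=9/4, E[Y]=5, E[XY]=11
Cov(X,Y) = E[XY] - E[X]E[Y] = 11 - 9/4*5 = -1/4

-1/4


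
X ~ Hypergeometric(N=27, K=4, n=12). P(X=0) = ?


P(X=0) = C(4,0)*C(23,12) / C(27,12)
= 1*1352078 / 17383860
= 1352078/17383860 = 7/90

7/90


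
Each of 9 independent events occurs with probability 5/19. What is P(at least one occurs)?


P(at least one) = 1 - P(none)
P(none) = (1 - 5/19)^9 = (14/19)^9 = 20661046784/322687697779
P(at least one) = 1 - 20661046784/322687697779 = 302026650995/322687697779

302026650995/322687697779


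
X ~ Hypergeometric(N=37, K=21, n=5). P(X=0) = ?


P(X=0) = C(21,0)*C(16,5) / C(37,5)
= 1*4368 / 435897
= 4368/435897 = 208/20757

208/20757


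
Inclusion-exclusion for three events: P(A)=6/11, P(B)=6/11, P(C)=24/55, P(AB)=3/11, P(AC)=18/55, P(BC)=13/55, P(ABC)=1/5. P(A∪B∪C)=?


P(A∪B∪C) = P(A)+P(B)+P(C) - P(AB)-P(AC)-P(BC) + P(ABC)
= 6/11+6/11+24/55 - 3/11-18/55-13/55 + 1/5
= 49/55

49/55


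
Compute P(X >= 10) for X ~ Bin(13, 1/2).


P(X>=10) = P(X=10) + P(X=11) + P(X=12) + P(X=13)
= 143/4096 + 39/4096 + 13/8192 + 1/8192
= 189/4096

189/4096


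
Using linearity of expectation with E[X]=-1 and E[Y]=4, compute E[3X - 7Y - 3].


E[3X - 7Y - 3] = 3*E[X] - 7*E[Y] - 3
= (3)*(-1) + (-7)*(4) + (-3)
= -3 - 28 - 3 = -34

-34


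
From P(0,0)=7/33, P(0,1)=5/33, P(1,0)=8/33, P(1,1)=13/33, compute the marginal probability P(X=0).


P(X=0) = P(0,0)+P(0,1) = 7/33 + 5/33 = 12/33 = 4/11

4/11


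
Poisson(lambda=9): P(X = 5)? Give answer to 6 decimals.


P(X=5) = e^(-9) * 9^5 / 5!
≈ 0.0001234098041 * 59049 / 120
≈ 0.060727

0.060727


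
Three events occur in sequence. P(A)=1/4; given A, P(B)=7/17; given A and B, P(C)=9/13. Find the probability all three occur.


P(A∩B∩C) = P(A) * P(B|A) * P(C|A∩B)
= 1/4 * 7/17 * 9/13
= 7/68 * 9/13 = 63/884

63/884


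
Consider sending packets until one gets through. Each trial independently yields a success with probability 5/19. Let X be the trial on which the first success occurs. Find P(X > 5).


P(X > 5) = P(first 5 trials all fail) = (1-p)^5 = (14/19)^5 = 537824/2476099

537824/2476099


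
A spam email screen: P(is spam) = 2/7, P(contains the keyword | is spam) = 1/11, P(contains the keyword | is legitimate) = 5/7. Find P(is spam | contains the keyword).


P(A) = P(A|B)P(B) + P(A|B')P(B') = 1/11*2/7 + 5/7*5/7 = 289/539
P(B|A) = P(A|B)P(B)/P(A) = (2/77)/(289/539) = 14/289

14/289


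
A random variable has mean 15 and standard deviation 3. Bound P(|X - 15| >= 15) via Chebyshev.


k = 15/3 = 5
Chebyshev: P(|X-mu| >= k*sigma) <= 1/k^2 = 1/5^2 = 1/25

1/25


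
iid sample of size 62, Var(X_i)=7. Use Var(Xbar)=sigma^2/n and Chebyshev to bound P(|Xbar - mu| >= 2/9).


Var(Xbar) = Var(X)/n = 7/62
Chebyshev: P(|Xbar-mu| >= 2/9) <= Var(Xbar)/(2/9)^2 = (7/62)/(4/81) = 567/248
Bound exceeds 1, so trivial bound: 1

1


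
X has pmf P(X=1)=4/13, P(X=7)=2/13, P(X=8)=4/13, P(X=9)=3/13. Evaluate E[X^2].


E[X^2] = sum(x^2 * P(x))
= 1*4/13 + 49*2/13 + 64*4/13 + 81*3/13
= 601/13

601/13


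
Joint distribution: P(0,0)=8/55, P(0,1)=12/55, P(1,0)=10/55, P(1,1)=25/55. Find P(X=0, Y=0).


Read from table: P(X=0, Y=0) = 8/55

8/55


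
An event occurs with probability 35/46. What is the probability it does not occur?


P(A') = 1 - P(A) = 1 - 35/46 = 11/46

11/46


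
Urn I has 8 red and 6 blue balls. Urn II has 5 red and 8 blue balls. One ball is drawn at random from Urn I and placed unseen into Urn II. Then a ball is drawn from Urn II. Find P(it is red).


P(transfer red) = 8/14 = 4/7; P(transfer blue) = 3/7
If red transferred: Urn II has 6 red of 14, so P(red|red moved) = 3/7
If blue transferred: Urn II has 5 red of 14, so P(red|blue moved) = 5/14
By total probability: P(red) = 4/7*3/7 + 3/7*5/14 = 39/98

39/98


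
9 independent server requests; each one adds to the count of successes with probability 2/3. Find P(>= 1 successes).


P(at least one) = 1 - P(none)
P(none) = (1 - 2/3)^9 = (1/3)^9 = 1/19683
P(at least one) = 1 - 1/19683 = 19682/19683

19682/19683


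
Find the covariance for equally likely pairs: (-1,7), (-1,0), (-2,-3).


E[X]=-4/3, E[Y]=4/3, E[XY]=-1/3
Cov(X,Y) = E[XY] - E[X]E[Y] = -1/3 + 4/3*4/3 = 13/9

13/9


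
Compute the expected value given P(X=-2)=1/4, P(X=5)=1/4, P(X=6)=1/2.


E[X] = sum(x * P(x))
= -2*1/4 + 5*1/4 + 6*1/2
= 15/4

15/4


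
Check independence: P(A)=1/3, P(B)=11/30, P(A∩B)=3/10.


P(A)*P(B) = 1/3*11/30 = 11/90
P(A∩B) = 3/10 != 11/90, so not independent

No, A and B are not independent


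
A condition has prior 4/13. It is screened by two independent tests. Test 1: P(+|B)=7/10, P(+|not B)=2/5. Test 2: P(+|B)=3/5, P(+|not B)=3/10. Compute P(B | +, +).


After test 1: P(+) = 7/10*4/13 + 2/5*9/13 = 32/65
P(B|+) = (14/65)/(32/65) = 7/16
After test 2 (use post1 as new prior): P(+) = 3/5*7/16 + 3/10*9/16 = 69/160
P(B|+,+) = (21/80)/(69/160) = 14/23

14/23


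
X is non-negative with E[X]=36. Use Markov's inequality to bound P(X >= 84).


Markov: P(X >= a) <= E[X]/a
P(X >= 84) <= 36/84 = 3/7

3/7


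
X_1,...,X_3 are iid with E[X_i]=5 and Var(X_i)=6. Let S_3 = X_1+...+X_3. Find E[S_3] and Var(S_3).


E[S_n] = n*mu = 3*5 = 15
Var(S_n) = n*sigma^2 = 3*6 = 18

E[S_3]=15, Var(S_3)=18


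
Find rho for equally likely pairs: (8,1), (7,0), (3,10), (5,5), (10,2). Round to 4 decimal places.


Cov(X,Y) = -7.1600, Var(X) = 5.8400, Var(Y) = 13.0400
rho = Cov/(sqrt(VarX)*sqrt(VarY)) = -0.8205

-0.8205


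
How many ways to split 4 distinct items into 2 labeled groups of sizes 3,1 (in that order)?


4! = 24
Denominator: 3!=6 * 1!=1
Coefficient = 24 / 6 = 4

4


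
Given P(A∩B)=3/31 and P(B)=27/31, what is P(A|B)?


P(A|B) = P(A∩B)/P(B) = (6/62)/(54/62) = 6/54 = 1/9

1/9


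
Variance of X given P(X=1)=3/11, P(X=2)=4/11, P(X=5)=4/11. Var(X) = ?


E[X] = 31/11, E[X^2] = 119/11
Var(X) = E[X^2] - (E[X])^2 = 119/11 - (31/11)^2 = 348/121

348/121


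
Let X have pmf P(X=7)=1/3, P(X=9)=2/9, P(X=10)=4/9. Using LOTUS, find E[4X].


E[4X] = sum(g(x)*P(x))
= 28*1/3 + 36*2/9 + 40*4/9
= 316/9

316/9


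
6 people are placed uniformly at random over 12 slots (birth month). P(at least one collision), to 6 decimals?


P(all different) = prod((12-i)/12 for i=0..5) = 0.222801
P(at least one match) = 1 - 0.222801 = 0.777199

0.777199


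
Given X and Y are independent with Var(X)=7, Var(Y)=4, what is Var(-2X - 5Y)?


Independence => Cov(X,Y)=0
Var(-2X - 5Y) = (-2)^2*Var(X) + (-5)^2*Var(Y)
= 4*7 + 25*4 = 128

128


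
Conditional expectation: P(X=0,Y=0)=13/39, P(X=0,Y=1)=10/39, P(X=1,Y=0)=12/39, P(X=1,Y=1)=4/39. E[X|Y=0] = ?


P(Y=0) = 25/39
E[X|Y=0] = (0*13 + 1*12)/25 = 12/25

12/25


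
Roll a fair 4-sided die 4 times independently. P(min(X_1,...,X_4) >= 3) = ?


P(min >= 3) = P(all X_i >= 3) = (P(X_1 >= 3))^4
= (2/4)^4 = (1/2)^4 = 1/16

1/16


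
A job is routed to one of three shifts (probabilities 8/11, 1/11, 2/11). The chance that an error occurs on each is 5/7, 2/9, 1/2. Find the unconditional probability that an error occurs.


P(A) = P(A|B1)P(B1) + P(A|B2)P(B2) + P(A|B3)P(B3)
= 5/7*8/11 + 2/9*1/11 + 1/2*2/11
= 40/77 + 2/99 + 1/11 = 437/693

437/693


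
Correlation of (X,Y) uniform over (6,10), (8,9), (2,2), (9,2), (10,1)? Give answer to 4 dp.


Cov(X,Y) = -0.8000, Var(X) = 8.0000, Var(Y) = 14.9600
rho = Cov/(sqrt(VarX)*sqrt(VarY)) = -0.0731

-0.0731


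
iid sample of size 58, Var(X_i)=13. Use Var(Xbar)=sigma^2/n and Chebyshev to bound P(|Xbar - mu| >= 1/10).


Var(Xbar) = Var(X)/n = 13/58
Chebyshev: P(|Xbar-mu| >= 1/10) <= Var(Xbar)/(1/10)^2 = (13/58)/(1/100) = 650/29
Bound exceeds 1, so trivial bound: 1

1


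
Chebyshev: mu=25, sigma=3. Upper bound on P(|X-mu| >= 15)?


k = 15/3 = 5
Chebyshev: P(|X-mu| >= k*sigma) <= 1/k^2 = 1/5^2 = 1/25

1/25


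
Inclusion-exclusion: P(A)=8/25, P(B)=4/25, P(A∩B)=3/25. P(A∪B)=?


P(A∪B) = P(A) + P(B) - P(A∩B)
= 8/25 + 4/25 - 3/25 = 9/25

9/25


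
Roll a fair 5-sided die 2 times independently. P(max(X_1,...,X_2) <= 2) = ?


P(max <= 2) = P(all X_i <= 2) = (P(X_1 <= 2))^2
= (2/5)^2 = 4/25

4/25


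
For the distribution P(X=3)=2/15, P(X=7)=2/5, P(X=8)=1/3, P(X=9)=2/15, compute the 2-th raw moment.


E[X^2] = sum(x^2 * P(x))
= 9*2/15 + 49*2/5 + 64*1/3 + 81*2/15
= 794/15

794/15


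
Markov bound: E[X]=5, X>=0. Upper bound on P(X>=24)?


Markov: P(X >= a) <= E[X]/a
P(X >= 24) <= 5/24

5/24


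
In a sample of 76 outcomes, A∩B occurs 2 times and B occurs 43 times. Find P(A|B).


P(A|B) = P(A∩B)/P(B) = (2/76)/(43/76) = 2/43

2/43


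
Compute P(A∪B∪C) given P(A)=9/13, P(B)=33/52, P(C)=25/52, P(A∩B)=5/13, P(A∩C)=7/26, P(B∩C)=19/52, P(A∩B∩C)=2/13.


P(A∪B∪C) = P(A)+P(B)+P(C) - P(AB)-P(AC)-P(BC) + P(ABC)
= 9/13+33/52+25/52 - 5/13-7/26-19/52 + 2/13
= 49/52

49/52


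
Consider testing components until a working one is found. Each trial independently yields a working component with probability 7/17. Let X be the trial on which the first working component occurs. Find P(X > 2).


P(X > 2) = P(first 2 trials all fail) = (1-p)^2 = (10/17)^2 = 100/289

100/289


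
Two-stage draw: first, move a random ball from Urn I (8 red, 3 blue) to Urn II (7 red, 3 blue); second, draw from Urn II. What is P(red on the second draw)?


P(transfer red) = 8/11; P(transfer blue) = 3/11
If red transferred: Urn II has 8 red of 11, so P(red|red moved) = 8/11
If blue transferred: Urn II has 7 red of 11, so P(red|blue moved) = 7/11
By total probability: P(red) = 8/11*8/11 + 3/11*7/11 = 85/121

85/121


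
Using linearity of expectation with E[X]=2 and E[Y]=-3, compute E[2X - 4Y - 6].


E[2X - 4Y - 6] = 2*E[X] - 4*E[Y] - 6
= (2)*(2) + (-4)*(-3) + (-6)
= 4 + 12 - 6 = 10

10


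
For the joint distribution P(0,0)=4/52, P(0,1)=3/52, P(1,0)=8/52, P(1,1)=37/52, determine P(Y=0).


P(Y=0) = P(0,0)+P(1,0) = 4/52 + 8/52 = 12/52 = 3/13

3/13


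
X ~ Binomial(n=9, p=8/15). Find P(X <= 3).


P(X<=3) = P(X=0) + P(X=1) + P(X=2) + P(X=3)
= 40353607/38443359375 + 46118408/4271484375 + 210827008/4271484375 + 1686616064/12814453125
= 7412710543/38443359375

7412710543/38443359375


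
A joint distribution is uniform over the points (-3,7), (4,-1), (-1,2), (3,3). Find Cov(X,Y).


E[X]=3/4, E[Y]=11/4, E[XY]=-9/2
Cov(X,Y) = E[XY] - E[X]E[Y] = -9/2 - 3/4*11/4 = -105/16

-105/16


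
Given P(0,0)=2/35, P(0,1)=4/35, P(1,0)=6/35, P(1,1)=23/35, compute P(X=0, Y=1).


Read from table: P(X=0, Y=1) = 4/35

4/35


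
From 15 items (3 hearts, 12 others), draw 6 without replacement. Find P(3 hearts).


P(X=3) = C(3,3)*C(12,3) / C(15,6)
= 1*220 / 5005
= 220/5005 = 4/91

4/91


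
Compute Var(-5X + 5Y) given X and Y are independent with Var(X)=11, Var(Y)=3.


Independence => Cov(X,Y)=0
Var(-5X + 5Y) = (-5)^2*Var(X) + 5^2*Var(Y)
= 25*11 + 25*3 = 350

350


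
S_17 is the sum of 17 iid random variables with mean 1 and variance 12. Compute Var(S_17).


By independence, Var(S_n) = n*Var(X_1) = 17*12 = 204

204


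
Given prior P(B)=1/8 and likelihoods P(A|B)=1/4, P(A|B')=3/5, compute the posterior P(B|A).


P(A) = P(A|B)P(B) + P(A|B')P(B') = 1/4*1/8 + 3/5*7/8 = 89/160
P(B|A) = P(A|B)P(B)/P(A) = (1/32)/(89/160) = 5/89

5/89


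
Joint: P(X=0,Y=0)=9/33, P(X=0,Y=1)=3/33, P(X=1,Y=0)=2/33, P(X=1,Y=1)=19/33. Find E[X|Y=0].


P(Y=0) = 11/33
E[X|Y=0] = (0*9 + 1*2)/11 = 2/11

2/11


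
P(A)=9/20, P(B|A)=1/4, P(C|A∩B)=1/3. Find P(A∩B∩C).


P(A∩B∩C) = P(A) * P(B|A) * P(C|A∩B)
= 9/20 * 1/4 * 1/3
= 9/80 * 1/3 = 3/80

3/80


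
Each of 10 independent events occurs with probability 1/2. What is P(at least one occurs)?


P(at least one) = 1 - P(none)
P(none) = (1 - 1/2)^10 = (1/2)^10 = 1/1024
P(at least one) = 1 - 1/1024 = 1023/1024

1023/1024


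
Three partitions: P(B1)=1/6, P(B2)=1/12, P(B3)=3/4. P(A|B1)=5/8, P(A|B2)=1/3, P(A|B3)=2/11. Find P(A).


P(A) = P(A|B1)P(B1) + P(A|B2)P(B2) + P(A|B3)P(B3)
= 5/8*1/6 + 1/3*1/12 + 2/11*3/4
= 5/48 + 1/36 + 3/22 = 425/1584

425/1584


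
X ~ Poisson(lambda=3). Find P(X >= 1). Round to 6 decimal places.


P(X>=1) = 1 - P(X<=0) = 1 - (e^(-3)*3^0/0!)
≈ 1 - 0.0497870684 = 0.9502129316
≈ 0.950213

0.950213


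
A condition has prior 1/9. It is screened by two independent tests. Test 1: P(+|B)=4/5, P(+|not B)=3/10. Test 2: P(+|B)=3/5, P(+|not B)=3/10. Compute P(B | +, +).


After test 1: P(+) = 4/5*1/9 + 3/10*8/9 = 16/45
P(B|+) = (4/45)/(16/45) = 1/4
After test 2 (use post1 as new prior): P(+) = 3/5*1/4 + 3/10*3/4 = 3/8
P(B|+,+) = (3/20)/(3/8) = 2/5

2/5
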